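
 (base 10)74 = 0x4a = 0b1001010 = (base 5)244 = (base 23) 35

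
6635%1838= 1121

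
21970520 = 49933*440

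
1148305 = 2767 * 415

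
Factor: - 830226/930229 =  - 2^1*3^1*138371^1*930229^ (-1 ) 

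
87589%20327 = 6281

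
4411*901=3974311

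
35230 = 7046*5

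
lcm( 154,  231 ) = 462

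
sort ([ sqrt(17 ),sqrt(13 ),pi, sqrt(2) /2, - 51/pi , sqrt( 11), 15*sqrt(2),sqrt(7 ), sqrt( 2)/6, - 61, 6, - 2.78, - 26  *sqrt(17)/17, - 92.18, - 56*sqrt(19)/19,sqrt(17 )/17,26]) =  [ - 92.18 , -61, - 51/pi, - 56*sqrt(19 ) /19, - 26*sqrt(17 ) /17, - 2.78, sqrt(2 ) /6, sqrt( 17 ) /17,sqrt(2 )/2,sqrt(7 ),pi,sqrt( 11 ),sqrt( 13 ),sqrt(17),6,15*sqrt(2 ),26 ]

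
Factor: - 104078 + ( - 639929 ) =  - 744007 = - 11^1*239^1*283^1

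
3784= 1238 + 2546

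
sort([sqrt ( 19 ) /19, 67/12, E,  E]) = [sqrt (19 )/19,E,E, 67/12]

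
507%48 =27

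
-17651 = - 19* 929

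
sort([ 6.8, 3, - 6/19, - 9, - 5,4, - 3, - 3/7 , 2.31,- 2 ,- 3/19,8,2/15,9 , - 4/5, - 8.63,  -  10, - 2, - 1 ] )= [ - 10, - 9, - 8.63 , - 5, - 3, - 2, - 2,  -  1, - 4/5, - 3/7,-6/19, - 3/19, 2/15,  2.31,3,4,6.8,8 , 9 ] 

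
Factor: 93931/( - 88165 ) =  - 5^( - 1 ) *7^( - 1)*11^( - 1)*29^1 * 41^1*79^1*229^( -1)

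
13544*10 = 135440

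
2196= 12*183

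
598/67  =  8 + 62/67 = 8.93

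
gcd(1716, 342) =6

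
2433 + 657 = 3090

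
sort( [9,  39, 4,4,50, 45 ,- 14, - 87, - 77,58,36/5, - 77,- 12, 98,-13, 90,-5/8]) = [ - 87,-77,  -  77,-14, - 13, - 12,  -  5/8,4, 4,36/5, 9, 39, 45,  50,58, 90,  98 ] 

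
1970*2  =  3940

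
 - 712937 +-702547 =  - 1415484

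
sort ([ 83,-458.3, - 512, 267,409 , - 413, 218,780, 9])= [ - 512, - 458.3,- 413 , 9, 83,  218, 267,  409 , 780]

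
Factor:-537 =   -  3^1 * 179^1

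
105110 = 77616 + 27494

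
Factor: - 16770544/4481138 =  - 2^3*7^2*  29^( - 1)*21391^1*77261^(- 1) = - 8385272/2240569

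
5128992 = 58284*88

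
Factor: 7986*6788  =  54208968 = 2^3*3^1*11^3 * 1697^1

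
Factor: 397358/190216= 2^ (-2 )*17^1*29^1*59^( - 1) = 493/236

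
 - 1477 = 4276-5753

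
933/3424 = 933/3424 = 0.27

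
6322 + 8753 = 15075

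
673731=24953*27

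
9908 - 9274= 634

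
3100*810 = 2511000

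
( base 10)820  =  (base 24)1A4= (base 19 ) 253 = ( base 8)1464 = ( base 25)17K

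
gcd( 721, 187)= 1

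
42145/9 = 42145/9=4682.78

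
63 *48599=3061737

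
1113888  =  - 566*( - 1968) 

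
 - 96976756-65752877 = -162729633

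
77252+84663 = 161915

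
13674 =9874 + 3800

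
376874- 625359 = - 248485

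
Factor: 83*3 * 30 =2^1*3^2*5^1*83^1  =  7470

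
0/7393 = 0 = 0.00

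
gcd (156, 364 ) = 52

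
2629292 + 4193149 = 6822441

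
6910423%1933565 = 1109728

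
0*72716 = 0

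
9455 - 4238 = 5217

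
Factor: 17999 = 41^1*439^1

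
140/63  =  20/9 = 2.22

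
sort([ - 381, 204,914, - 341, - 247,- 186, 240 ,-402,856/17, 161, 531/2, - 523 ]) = [ - 523, - 402,-381,-341, - 247, - 186, 856/17, 161,204, 240,531/2,914] 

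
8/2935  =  8/2935  =  0.00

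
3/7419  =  1/2473 = 0.00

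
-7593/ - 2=3796 + 1/2 = 3796.50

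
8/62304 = 1/7788 = 0.00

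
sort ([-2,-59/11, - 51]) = [ - 51 , - 59/11, - 2 ] 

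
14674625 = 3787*3875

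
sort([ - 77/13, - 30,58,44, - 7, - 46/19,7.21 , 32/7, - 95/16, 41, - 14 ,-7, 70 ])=[ - 30, - 14, - 7,-7,- 95/16, - 77/13, - 46/19,32/7,7.21, 41,44,  58,70 ]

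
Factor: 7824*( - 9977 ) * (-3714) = 289915018272 = 2^5*3^2*11^1*163^1*619^1*907^1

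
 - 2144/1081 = -2144/1081 = - 1.98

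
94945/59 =94945/59 = 1609.24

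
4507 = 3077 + 1430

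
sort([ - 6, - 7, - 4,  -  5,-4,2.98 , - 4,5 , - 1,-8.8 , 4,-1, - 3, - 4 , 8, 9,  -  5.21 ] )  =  [-8.8  ,-7, - 6,-5.21, - 5 ,  -  4, - 4, - 4,-4,-3, - 1,-1, 2.98, 4,  5, 8, 9 ] 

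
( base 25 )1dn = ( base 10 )973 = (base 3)1100001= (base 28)16l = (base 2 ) 1111001101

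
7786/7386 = 1 + 200/3693 = 1.05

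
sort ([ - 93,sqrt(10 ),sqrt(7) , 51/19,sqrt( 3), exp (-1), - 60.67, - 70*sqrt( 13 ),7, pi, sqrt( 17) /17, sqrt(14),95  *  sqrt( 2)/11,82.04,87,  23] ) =[ - 70 * sqrt (13 ), - 93, - 60.67, sqrt( 17) /17,exp( - 1 ),sqrt(3), sqrt( 7), 51/19, pi,sqrt( 10), sqrt( 14), 7,95*sqrt( 2)/11,  23,82.04,  87]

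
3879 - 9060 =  - 5181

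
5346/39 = 137 + 1/13  =  137.08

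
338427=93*3639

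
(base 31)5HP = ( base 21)c32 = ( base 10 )5357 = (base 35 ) 4d2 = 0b1010011101101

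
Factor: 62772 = 2^2*3^1*5231^1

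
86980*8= 695840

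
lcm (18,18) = 18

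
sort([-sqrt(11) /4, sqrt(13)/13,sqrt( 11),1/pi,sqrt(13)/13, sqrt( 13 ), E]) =[ - sqrt( 11) /4,sqrt(13)/13,sqrt( 13)/13, 1/pi, E, sqrt(11) , sqrt( 13)] 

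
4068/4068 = 1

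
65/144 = 65/144=0.45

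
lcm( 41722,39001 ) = 1794046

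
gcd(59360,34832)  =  112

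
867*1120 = 971040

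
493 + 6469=6962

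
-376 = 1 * ( - 376) 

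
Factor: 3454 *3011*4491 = 2^1*3^2*11^1*157^1*499^1*3011^1 = 46706373054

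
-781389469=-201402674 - 579986795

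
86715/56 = 86715/56= 1548.48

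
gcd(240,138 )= 6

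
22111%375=361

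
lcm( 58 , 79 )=4582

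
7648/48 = 159 + 1/3 = 159.33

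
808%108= 52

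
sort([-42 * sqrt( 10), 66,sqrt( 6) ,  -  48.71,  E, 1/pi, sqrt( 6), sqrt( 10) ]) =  [- 42 * sqrt (10 ), - 48.71 , 1/pi , sqrt( 6),sqrt(6) , E,sqrt( 10),66]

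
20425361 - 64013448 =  - 43588087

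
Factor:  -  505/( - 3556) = 2^ ( - 2)*5^1* 7^(-1) *101^1*127^(-1)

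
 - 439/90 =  - 439/90 = - 4.88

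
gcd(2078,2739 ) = 1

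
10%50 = 10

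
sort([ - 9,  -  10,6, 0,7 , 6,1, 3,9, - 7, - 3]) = [ - 10, - 9,- 7, - 3,0,1, 3, 6, 6, 7, 9] 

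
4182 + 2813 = 6995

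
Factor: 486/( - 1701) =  - 2^1*7^( - 1 ) = - 2/7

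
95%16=15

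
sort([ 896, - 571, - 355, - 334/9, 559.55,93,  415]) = [ - 571, - 355, - 334/9, 93, 415,559.55, 896]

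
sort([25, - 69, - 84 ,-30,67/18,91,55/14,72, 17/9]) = [ - 84,-69, - 30 , 17/9,67/18,55/14 , 25,  72, 91 ]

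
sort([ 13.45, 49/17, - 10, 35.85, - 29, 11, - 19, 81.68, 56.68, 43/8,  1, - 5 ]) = [ - 29, - 19, - 10,-5,1,49/17,43/8, 11,13.45,35.85,56.68,81.68]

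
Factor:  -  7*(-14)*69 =2^1*3^1 * 7^2 * 23^1 = 6762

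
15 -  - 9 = 24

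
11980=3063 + 8917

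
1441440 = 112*12870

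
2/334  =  1/167 = 0.01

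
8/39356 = 2/9839 = 0.00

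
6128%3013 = 102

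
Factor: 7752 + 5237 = 12989 =31^1*419^1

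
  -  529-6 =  - 535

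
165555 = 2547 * 65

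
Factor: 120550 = 2^1*5^2* 2411^1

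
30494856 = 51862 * 588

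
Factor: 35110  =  2^1 * 5^1*3511^1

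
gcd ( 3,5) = 1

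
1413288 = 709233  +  704055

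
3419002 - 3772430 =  - 353428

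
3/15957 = 1/5319 = 0.00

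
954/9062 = 477/4531 = 0.11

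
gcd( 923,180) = 1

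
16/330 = 8/165=0.05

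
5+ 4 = 9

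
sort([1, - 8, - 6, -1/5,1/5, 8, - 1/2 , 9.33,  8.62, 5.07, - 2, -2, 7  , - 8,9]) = [- 8, - 8, - 6, - 2, - 2,-1/2 , - 1/5, 1/5,1,5.07,  7, 8 , 8.62,9,9.33]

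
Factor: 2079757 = 2079757^1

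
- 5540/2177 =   -  5540/2177  =  - 2.54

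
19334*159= 3074106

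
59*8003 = 472177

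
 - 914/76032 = -457/38016 = - 0.01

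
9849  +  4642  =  14491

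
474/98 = 4 + 41/49 = 4.84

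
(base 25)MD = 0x233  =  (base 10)563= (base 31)i5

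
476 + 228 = 704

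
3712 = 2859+853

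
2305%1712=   593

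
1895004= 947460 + 947544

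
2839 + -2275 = 564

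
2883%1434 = 15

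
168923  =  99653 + 69270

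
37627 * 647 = 24344669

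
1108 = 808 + 300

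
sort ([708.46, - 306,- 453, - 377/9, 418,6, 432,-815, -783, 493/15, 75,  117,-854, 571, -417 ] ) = [ -854, - 815,-783,-453, -417, - 306,-377/9, 6 , 493/15,  75, 117,418,432, 571, 708.46]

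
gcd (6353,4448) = 1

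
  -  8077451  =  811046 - 8888497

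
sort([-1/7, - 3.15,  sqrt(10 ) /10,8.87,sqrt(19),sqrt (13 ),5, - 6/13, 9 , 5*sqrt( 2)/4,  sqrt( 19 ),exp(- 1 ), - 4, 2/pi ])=[-4, - 3.15, - 6/13 , - 1/7,sqrt( 10 )/10,exp ( - 1 ),2/pi, 5*sqrt( 2 )/4,sqrt( 13 ),  sqrt( 19),  sqrt ( 19), 5, 8.87, 9]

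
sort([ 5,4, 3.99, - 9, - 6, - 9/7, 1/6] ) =[  -  9, - 6, - 9/7, 1/6, 3.99,  4, 5]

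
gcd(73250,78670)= 10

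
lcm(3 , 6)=6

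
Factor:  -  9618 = -2^1*3^1 *7^1*229^1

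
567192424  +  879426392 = 1446618816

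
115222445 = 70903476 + 44318969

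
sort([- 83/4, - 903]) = [ - 903, - 83/4] 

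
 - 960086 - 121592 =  - 1081678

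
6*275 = 1650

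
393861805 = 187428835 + 206432970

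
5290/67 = 5290/67 = 78.96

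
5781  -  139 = 5642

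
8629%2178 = 2095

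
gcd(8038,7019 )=1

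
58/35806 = 29/17903=0.00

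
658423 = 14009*47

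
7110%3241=628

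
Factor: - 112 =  - 2^4*7^1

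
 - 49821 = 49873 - 99694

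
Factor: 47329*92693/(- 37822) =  - 2^( - 1 )*19^1*47^1*53^1* 18911^(-1 )*92693^1 = - 4387066997/37822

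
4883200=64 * 76300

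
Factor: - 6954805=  -5^1*11^1*13^1*71^1 * 137^1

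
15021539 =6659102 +8362437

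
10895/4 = 2723 + 3/4 = 2723.75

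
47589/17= 47589/17 = 2799.35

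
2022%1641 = 381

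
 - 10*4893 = - 48930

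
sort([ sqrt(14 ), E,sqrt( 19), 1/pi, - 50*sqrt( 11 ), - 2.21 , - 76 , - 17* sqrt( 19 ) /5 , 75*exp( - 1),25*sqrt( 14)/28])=[-50*sqrt( 11), - 76, - 17*sqrt( 19 ) /5 , - 2.21,1/pi, E, 25*sqrt( 14)/28, sqrt( 14),sqrt( 19) , 75*exp( - 1) ] 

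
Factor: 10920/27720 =13/33 = 3^( - 1 )* 11^( - 1 ) * 13^1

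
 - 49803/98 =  - 49803/98 =- 508.19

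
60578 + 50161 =110739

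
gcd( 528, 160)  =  16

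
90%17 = 5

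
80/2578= 40/1289= 0.03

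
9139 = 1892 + 7247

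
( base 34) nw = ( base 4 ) 30232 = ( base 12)57A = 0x32E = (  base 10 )814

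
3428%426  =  20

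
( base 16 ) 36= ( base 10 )54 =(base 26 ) 22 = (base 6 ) 130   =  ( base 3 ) 2000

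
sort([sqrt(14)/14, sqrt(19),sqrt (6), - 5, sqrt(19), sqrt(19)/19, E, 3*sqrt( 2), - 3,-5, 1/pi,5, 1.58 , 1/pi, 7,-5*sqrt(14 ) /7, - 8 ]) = [ -8, - 5, - 5 , - 3, - 5*sqrt( 14)/7, sqrt(19)/19, sqrt(14)/14,1/pi, 1/pi , 1.58,sqrt (6 ), E , 3*sqrt( 2),sqrt(19),  sqrt(19 ), 5, 7]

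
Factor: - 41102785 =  - 5^1*8220557^1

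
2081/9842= 2081/9842 = 0.21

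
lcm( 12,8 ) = 24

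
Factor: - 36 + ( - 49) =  - 85 = - 5^1  *17^1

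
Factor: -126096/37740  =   - 284/85  =  -2^2*5^( - 1)  *17^(-1)*71^1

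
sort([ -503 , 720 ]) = [ -503, 720 ] 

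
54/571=54/571 =0.09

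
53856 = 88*612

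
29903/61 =490 + 13/61 = 490.21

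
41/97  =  41/97 = 0.42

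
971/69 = 971/69 = 14.07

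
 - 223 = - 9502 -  - 9279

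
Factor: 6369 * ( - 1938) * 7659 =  -94535971398 =-2^1 * 3^4 * 11^1 * 17^1 * 19^1*23^1 * 37^1*193^1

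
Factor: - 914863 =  - 29^1*31547^1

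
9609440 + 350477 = 9959917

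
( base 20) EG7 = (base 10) 5927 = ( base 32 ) 5p7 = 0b1011100100111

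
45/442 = 45/442 = 0.10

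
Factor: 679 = 7^1 * 97^1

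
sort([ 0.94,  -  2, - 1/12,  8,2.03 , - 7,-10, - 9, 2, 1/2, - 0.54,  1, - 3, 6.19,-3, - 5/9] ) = [ - 10, - 9, - 7, - 3, - 3,  -  2, -5/9,  -  0.54, - 1/12,1/2,0.94,1  ,  2,  2.03, 6.19, 8]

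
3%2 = 1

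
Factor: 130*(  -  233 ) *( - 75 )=2271750=2^1*3^1*5^3*13^1*233^1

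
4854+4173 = 9027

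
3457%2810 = 647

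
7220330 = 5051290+2169040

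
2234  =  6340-4106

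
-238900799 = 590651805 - 829552604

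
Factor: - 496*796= - 2^6*31^1*199^1=- 394816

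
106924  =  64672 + 42252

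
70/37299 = 70/37299 = 0.00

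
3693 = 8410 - 4717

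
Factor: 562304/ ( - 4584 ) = -2^4*3^(- 1 )*23^1=- 368/3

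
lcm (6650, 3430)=325850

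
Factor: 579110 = 2^1 * 5^1*7^1 * 8273^1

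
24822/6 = 4137 = 4137.00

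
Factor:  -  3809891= - 3809891^1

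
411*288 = 118368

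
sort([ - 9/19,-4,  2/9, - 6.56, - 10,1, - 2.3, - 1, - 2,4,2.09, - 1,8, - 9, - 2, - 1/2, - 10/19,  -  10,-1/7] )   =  [ - 10, - 10,-9, - 6.56, - 4,-2.3,- 2, - 2, - 1, - 1, - 10/19,  -  1/2, - 9/19, - 1/7,2/9,1,2.09,4,8 ]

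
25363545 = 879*28855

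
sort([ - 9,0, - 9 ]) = [-9, - 9,0]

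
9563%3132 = 167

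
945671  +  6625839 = 7571510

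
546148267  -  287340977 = 258807290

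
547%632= 547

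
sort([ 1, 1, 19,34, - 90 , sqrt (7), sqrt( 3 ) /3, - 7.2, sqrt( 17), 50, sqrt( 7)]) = [ - 90, - 7.2, sqrt( 3)/3,1,1, sqrt(7),sqrt( 7), sqrt( 17), 19, 34, 50]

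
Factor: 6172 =2^2*1543^1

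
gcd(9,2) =1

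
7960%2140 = 1540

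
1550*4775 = 7401250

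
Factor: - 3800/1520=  - 2^( - 1)*5^1 = - 5/2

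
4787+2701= 7488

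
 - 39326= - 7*5618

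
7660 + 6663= 14323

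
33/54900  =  11/18300= 0.00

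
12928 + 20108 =33036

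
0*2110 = 0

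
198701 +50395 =249096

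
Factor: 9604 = 2^2*7^4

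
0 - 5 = -5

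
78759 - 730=78029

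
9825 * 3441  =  33807825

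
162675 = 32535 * 5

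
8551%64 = 39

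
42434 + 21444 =63878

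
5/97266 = 5/97266 = 0.00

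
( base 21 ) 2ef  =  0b10010100111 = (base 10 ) 1191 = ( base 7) 3321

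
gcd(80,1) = 1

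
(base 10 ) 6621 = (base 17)15f8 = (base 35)5E6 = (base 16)19dd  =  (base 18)127F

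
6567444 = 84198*78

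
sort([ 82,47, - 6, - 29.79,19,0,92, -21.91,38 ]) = [ - 29.79 ,  -  21.91,  -  6, 0,19, 38, 47,  82,92 ] 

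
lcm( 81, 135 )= 405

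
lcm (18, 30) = 90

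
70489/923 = 70489/923 = 76.37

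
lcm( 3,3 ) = 3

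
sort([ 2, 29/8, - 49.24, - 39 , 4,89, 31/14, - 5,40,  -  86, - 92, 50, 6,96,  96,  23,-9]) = [-92, - 86, - 49.24, - 39,- 9 ,  -  5,2,31/14,29/8,4, 6,23,40,50,  89, 96,  96 ] 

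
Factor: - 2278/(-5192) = 1139/2596 = 2^(-2 )*11^( - 1 )*17^1*59^( - 1) * 67^1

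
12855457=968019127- 955163670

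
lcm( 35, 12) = 420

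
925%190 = 165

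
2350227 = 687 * 3421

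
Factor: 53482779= 3^2*7^1*848933^1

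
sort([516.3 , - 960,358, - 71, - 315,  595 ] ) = [ - 960, - 315,  -  71, 358,516.3,595]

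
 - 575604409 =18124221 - 593728630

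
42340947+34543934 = 76884881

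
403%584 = 403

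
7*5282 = 36974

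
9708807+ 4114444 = 13823251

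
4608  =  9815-5207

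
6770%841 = 42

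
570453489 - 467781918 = 102671571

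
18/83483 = 18/83483= 0.00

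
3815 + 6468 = 10283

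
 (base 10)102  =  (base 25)42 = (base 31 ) 39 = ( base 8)146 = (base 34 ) 30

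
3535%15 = 10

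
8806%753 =523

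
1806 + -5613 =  -3807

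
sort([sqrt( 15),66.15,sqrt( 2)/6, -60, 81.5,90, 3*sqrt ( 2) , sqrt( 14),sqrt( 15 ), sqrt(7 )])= [-60 , sqrt(2)/6,sqrt( 7),sqrt( 14),sqrt(15),sqrt( 15),3*sqrt(2), 66.15,81.5,90]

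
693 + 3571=4264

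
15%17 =15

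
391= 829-438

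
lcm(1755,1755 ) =1755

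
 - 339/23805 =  - 1 + 7822/7935 = - 0.01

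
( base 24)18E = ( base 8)1416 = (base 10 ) 782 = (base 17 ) 2c0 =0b1100001110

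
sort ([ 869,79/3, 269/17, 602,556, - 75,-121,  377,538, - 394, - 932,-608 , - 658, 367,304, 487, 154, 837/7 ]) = [ - 932, - 658, - 608, - 394, - 121,  -  75,269/17,79/3 , 837/7, 154 , 304,367,  377, 487, 538 , 556 , 602, 869] 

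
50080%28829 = 21251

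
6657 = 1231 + 5426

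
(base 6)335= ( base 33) 3w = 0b10000011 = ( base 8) 203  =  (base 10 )131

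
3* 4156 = 12468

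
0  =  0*3297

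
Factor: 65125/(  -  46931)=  - 5^3*71^( - 1 )*521^1*661^ (-1)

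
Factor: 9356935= 5^1*7^1*267341^1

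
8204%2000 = 204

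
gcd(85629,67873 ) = 23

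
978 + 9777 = 10755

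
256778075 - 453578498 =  - 196800423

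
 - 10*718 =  - 7180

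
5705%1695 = 620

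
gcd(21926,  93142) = 2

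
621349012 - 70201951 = 551147061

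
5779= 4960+819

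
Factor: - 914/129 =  - 2^1*3^( - 1 )*43^ ( - 1)*457^1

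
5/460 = 1/92=0.01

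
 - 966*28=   -  27048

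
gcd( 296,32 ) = 8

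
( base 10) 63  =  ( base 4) 333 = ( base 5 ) 223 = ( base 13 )4b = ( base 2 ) 111111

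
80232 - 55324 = 24908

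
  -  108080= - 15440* 7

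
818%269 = 11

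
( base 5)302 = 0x4D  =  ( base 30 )2h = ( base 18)45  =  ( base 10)77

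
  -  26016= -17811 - 8205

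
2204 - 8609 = - 6405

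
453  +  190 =643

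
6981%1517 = 913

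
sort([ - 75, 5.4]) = [  -  75,5.4 ]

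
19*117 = 2223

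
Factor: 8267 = 7^1*1181^1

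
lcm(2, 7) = 14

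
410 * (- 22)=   -  9020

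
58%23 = 12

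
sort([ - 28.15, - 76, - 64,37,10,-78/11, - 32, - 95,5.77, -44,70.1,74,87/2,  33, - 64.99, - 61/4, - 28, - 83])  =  [ - 95,-83, - 76, - 64.99,-64, - 44, - 32, - 28.15, - 28, - 61/4 , - 78/11 , 5.77,10,33, 37,87/2,  70.1  ,  74 ]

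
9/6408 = 1/712 = 0.00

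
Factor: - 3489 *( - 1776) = 2^4*3^2*37^1*1163^1 = 6196464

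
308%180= 128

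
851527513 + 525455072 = 1376982585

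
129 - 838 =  - 709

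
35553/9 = 11851/3 = 3950.33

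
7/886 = 7/886 = 0.01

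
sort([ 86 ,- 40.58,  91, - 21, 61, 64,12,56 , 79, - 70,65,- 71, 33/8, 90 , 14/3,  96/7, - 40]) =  [ - 71, - 70, - 40.58, - 40,  -  21,33/8, 14/3, 12,  96/7 , 56, 61,64, 65, 79,86,  90, 91 ] 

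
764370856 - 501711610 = 262659246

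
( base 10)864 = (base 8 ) 1540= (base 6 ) 4000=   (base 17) 2GE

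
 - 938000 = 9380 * (-100) 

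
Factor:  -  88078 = -2^1*47^1*937^1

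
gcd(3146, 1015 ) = 1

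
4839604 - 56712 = 4782892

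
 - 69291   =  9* ( - 7699)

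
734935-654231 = 80704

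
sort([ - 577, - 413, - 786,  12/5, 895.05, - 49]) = [ - 786,-577,-413, - 49,12/5, 895.05]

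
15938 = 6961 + 8977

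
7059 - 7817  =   - 758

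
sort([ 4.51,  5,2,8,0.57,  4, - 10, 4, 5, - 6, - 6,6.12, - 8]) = [-10, - 8,-6, - 6, 0.57,2 , 4, 4, 4.51,5,5,  6.12,8] 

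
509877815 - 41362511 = 468515304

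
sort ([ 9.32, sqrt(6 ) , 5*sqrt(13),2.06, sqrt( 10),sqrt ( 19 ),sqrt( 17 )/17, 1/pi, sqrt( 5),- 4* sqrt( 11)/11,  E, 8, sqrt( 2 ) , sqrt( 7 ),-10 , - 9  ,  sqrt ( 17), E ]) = [ - 10, - 9, - 4*sqrt ( 11 ) /11, sqrt(17)/17 , 1/pi,sqrt( 2) , 2.06, sqrt(5 ),sqrt( 6),  sqrt( 7), E, E,sqrt( 10),sqrt( 17), sqrt( 19),8,9.32, 5*sqrt(13) ]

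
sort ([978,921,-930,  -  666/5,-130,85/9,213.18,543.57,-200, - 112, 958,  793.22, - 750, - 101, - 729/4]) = [-930, - 750,-200, -729/4, - 666/5, - 130, - 112, - 101, 85/9,213.18,543.57 , 793.22,921,958,978 ]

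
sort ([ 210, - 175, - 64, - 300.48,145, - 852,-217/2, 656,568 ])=[ - 852, - 300.48 , - 175, - 217/2, - 64 , 145, 210,  568,656]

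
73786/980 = 75+143/490 = 75.29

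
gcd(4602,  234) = 78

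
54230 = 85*638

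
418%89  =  62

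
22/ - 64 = -11/32 = -  0.34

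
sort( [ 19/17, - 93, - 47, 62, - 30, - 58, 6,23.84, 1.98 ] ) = [ - 93,-58, - 47, - 30, 19/17, 1.98,  6, 23.84, 62]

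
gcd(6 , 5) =1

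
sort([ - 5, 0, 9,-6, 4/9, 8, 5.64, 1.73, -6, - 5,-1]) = [-6, - 6, - 5,-5,-1, 0, 4/9, 1.73 , 5.64,8,9 ] 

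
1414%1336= 78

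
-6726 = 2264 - 8990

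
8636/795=8636/795 = 10.86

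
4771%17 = 11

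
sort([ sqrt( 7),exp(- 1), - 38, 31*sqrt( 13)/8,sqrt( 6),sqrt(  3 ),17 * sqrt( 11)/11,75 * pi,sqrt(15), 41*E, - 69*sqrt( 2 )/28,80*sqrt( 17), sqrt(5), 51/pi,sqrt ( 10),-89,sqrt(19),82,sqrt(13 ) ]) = [ - 89, - 38, - 69*sqrt(2) /28,exp(  -  1),sqrt(3),sqrt( 5 ),sqrt( 6 ),sqrt(7),sqrt( 10 ),  sqrt( 13),sqrt(15),sqrt(19),17*sqrt ( 11)/11,31* sqrt( 13)/8,  51/pi,82,41*E,75*pi,80*sqrt(17) ]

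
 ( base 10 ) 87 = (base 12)73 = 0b1010111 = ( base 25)3C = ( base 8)127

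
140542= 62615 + 77927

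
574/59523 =574/59523 = 0.01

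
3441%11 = 9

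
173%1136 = 173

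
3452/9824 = 863/2456 = 0.35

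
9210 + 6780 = 15990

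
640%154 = 24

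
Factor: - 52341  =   - 3^1 * 73^1*239^1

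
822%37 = 8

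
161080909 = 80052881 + 81028028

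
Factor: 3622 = 2^1*1811^1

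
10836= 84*129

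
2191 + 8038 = 10229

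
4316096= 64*67439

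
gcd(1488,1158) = 6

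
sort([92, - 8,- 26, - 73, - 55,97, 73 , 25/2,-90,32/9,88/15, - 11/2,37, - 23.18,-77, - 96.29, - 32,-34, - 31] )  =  [ - 96.29,-90,  -  77, - 73,-55, - 34,-32, - 31, - 26, - 23.18,-8, - 11/2,32/9 , 88/15,25/2,37,73,92,  97]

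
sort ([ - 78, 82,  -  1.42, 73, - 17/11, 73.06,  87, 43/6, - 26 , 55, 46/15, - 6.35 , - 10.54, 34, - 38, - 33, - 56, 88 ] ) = [-78,-56, - 38, - 33, - 26,-10.54,-6.35, - 17/11, - 1.42, 46/15,43/6,34,55, 73,73.06, 82,87, 88]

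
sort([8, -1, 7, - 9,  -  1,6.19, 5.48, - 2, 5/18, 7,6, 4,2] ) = [ - 9,  -  2, - 1, - 1,5/18,2, 4,5.48, 6, 6.19, 7, 7, 8 ]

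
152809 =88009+64800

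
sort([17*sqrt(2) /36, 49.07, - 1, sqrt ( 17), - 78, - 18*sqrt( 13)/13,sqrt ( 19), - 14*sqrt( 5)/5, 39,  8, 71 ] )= [  -  78, - 14*sqrt( 5)/5, -18*sqrt( 13)/13, - 1, 17*sqrt( 2)/36 , sqrt(17), sqrt(19),8, 39, 49.07, 71] 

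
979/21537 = 979/21537 =0.05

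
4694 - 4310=384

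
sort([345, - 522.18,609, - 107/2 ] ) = [ - 522.18, - 107/2,345,  609 ] 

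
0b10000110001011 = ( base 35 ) 70C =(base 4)2012023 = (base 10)8587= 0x218b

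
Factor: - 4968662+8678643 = 11^2*30661^1= 3709981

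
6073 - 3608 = 2465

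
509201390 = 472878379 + 36323011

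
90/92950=9/9295 = 0.00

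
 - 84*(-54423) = 4571532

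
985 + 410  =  1395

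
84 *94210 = 7913640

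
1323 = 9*147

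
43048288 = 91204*472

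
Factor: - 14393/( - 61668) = 2^ ( - 2)*3^( - 3)*37^1*389^1*571^(-1 ) 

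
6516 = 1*6516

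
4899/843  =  1633/281=5.81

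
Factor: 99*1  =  99 = 3^2*11^1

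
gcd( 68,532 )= 4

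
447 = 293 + 154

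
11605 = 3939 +7666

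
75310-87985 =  - 12675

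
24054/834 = 4009/139  =  28.84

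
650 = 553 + 97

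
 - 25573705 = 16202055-41775760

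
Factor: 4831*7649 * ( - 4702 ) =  - 173749803938=- 2^1*2351^1*4831^1*7649^1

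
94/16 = 47/8  =  5.88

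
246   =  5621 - 5375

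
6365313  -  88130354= - 81765041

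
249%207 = 42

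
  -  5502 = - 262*21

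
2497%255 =202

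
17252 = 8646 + 8606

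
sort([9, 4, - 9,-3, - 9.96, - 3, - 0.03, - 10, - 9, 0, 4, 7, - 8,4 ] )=[ - 10,-9.96,-9,-9, - 8,  -  3, - 3, - 0.03, 0,4, 4,  4,7 , 9]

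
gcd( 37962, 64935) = 999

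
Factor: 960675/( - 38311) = - 3^1*5^2*7^( - 1)*13^( - 1)*421^( -1)*12809^1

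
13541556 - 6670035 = 6871521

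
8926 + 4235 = 13161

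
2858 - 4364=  - 1506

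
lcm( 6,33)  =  66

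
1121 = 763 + 358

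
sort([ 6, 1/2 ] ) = [ 1/2,6]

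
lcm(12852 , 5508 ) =38556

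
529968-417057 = 112911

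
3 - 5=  - 2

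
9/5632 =9/5632 = 0.00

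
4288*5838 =25033344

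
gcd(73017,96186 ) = 3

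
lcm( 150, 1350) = 1350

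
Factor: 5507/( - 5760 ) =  - 2^( - 7 ) * 3^(-2 )*5^(  -  1 )*5507^1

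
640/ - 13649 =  - 1 + 13009/13649 = - 0.05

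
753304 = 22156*34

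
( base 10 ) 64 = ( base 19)37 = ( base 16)40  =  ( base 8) 100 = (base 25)2E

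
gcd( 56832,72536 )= 8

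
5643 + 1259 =6902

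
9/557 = 9/557 = 0.02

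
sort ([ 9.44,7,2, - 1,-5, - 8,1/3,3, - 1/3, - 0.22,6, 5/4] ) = [ - 8,-5, - 1,-1/3,-0.22, 1/3, 5/4,2,3,  6,7,9.44] 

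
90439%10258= 8375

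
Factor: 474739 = 41^1*11579^1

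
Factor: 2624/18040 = 8/55 = 2^3*5^(-1)*11^(-1)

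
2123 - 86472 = -84349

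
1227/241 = 5+ 22/241 =5.09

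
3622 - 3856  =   - 234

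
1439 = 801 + 638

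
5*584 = 2920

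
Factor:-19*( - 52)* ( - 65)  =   - 64220 = -  2^2*5^1*13^2 * 19^1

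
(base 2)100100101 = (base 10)293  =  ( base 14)16d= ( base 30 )9n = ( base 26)B7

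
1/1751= 1/1751=0.00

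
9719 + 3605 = 13324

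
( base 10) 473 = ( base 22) lb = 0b111011001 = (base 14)25b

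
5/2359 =5/2359 = 0.00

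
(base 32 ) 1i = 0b110010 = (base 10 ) 50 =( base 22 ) 26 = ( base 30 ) 1K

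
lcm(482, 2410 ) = 2410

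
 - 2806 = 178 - 2984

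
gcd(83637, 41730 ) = 3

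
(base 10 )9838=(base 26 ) EEA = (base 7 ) 40453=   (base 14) 382a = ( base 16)266e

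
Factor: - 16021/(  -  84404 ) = 2^(- 2)*37^1 * 433^1*21101^(-1)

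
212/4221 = 212/4221  =  0.05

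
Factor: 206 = 2^1*103^1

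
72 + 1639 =1711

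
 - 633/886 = -1 + 253/886 = -0.71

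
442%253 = 189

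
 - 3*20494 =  - 61482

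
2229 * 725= 1616025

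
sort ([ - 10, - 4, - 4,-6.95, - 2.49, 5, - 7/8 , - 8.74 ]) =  [- 10, - 8.74, - 6.95, - 4 , - 4 , - 2.49, - 7/8,5] 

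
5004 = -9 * ( - 556 ) 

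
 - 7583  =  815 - 8398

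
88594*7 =620158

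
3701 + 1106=4807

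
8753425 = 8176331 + 577094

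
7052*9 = 63468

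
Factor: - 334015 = -5^1*11^1*6073^1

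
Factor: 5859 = 3^3 * 7^1* 31^1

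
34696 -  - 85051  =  119747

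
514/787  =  514/787 = 0.65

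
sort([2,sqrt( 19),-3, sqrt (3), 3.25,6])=[  -  3,sqrt( 3), 2, 3.25,  sqrt( 19 ), 6]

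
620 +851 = 1471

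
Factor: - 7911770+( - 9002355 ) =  - 16914125 = - 5^3 *47^1*2879^1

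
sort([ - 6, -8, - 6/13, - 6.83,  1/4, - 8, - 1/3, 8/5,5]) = [ - 8,-8, - 6.83, - 6, - 6/13, - 1/3, 1/4, 8/5,5 ]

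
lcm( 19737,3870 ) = 197370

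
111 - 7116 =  - 7005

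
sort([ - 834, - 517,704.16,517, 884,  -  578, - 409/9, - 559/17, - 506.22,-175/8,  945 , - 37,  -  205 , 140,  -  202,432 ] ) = [ - 834,-578, -517, - 506.22,-205, - 202  ,  -  409/9, - 37, - 559/17, - 175/8, 140,432,517,704.16,884,945]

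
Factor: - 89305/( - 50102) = 2^( - 1 )*5^1*13^(-1)*41^( - 1) * 47^(  -  1 )*53^1*337^1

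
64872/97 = 64872/97  =  668.78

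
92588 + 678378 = 770966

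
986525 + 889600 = 1876125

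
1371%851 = 520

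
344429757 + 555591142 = 900020899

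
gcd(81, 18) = 9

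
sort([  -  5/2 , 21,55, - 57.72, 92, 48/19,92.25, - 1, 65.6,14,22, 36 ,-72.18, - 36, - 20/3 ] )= [  -  72.18, - 57.72,-36, - 20/3, - 5/2,  -  1, 48/19, 14, 21,22 , 36 , 55, 65.6, 92,92.25 ]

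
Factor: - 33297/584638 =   -  2^( - 1) * 3^1*11^1*1009^1*292319^(-1 )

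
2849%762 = 563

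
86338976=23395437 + 62943539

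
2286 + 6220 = 8506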